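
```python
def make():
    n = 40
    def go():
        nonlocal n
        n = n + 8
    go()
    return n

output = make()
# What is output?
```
48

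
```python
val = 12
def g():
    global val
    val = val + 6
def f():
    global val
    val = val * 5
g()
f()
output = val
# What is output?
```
90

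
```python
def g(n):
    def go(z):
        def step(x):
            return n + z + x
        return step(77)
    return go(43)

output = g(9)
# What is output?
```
129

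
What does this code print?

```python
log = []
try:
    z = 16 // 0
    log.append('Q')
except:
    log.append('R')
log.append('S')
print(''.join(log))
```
RS

Exception raised in try, caught by bare except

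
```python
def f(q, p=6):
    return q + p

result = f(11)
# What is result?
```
17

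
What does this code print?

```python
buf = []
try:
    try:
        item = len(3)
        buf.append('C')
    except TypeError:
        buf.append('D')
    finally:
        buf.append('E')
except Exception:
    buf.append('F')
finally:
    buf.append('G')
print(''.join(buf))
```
DEG

Both finally blocks run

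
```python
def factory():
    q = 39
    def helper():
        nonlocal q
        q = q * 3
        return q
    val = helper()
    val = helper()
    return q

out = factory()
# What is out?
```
351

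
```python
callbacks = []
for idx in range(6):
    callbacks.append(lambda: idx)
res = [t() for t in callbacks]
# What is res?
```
[5, 5, 5, 5, 5, 5]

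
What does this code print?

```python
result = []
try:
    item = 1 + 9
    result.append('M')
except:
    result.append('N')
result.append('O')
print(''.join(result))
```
MO

No exception, try block completes normally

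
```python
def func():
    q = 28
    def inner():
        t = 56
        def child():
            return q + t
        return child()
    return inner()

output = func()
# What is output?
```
84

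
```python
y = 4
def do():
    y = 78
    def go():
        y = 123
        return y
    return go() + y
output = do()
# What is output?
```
201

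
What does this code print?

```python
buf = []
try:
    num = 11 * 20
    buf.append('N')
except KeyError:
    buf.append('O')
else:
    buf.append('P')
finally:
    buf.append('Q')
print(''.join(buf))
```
NPQ

else runs before finally when no exception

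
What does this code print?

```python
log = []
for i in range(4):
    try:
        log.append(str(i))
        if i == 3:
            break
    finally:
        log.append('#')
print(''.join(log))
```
0#1#2#3#

finally runs even when breaking out of loop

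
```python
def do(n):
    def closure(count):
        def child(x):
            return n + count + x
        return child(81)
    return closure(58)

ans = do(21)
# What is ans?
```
160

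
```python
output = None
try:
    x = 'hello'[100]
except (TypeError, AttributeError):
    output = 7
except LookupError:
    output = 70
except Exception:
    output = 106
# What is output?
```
70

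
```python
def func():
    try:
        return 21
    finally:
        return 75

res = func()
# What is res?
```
75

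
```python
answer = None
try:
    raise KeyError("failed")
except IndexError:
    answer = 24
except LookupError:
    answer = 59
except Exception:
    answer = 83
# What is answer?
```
59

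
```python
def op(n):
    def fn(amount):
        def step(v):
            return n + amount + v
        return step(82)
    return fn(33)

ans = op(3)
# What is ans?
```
118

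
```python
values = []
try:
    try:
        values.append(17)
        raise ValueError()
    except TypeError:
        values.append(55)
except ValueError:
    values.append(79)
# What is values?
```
[17, 79]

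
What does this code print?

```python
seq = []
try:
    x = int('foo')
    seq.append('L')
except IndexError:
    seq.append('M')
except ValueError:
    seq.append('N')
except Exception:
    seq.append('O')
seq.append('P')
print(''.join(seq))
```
NP

ValueError matches before generic Exception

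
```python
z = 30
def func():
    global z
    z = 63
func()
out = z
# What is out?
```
63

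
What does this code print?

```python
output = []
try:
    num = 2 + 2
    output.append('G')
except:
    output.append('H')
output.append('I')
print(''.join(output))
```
GI

No exception, try block completes normally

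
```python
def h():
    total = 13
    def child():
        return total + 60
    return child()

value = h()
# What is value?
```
73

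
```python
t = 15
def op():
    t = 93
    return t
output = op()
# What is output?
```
93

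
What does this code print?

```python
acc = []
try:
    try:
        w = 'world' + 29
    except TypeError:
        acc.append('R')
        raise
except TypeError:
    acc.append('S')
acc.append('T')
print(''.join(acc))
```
RST

raise without argument re-raises current exception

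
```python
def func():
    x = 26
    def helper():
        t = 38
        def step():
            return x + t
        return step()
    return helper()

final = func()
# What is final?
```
64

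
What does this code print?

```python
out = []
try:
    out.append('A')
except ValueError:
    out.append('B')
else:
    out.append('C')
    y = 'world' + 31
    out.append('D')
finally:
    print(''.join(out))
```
AC

Try succeeds, else appends 'C', TypeError in else is uncaught, finally prints before exception propagates ('D' never appended)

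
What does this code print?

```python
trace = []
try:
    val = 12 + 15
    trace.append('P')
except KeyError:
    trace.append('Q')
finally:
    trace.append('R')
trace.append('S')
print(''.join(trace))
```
PRS

finally runs after normal execution too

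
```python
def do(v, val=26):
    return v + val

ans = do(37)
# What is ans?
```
63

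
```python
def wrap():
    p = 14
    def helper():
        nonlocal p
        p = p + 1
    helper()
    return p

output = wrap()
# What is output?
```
15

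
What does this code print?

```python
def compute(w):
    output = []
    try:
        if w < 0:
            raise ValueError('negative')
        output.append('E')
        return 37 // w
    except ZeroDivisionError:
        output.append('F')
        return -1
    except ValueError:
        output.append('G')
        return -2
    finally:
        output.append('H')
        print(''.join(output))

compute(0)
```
EFH

w=0 causes ZeroDivisionError, caught, finally prints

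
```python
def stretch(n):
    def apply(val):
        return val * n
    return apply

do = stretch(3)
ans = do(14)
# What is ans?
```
42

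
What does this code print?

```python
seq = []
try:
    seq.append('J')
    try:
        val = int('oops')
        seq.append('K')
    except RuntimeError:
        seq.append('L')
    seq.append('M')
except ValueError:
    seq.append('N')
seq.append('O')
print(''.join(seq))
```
JNO

Inner handler doesn't match, propagates to outer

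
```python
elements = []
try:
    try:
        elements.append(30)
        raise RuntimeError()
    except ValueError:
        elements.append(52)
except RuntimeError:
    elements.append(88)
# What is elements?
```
[30, 88]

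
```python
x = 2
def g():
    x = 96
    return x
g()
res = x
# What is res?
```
2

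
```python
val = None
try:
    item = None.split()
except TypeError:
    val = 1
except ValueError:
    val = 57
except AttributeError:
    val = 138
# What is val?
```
138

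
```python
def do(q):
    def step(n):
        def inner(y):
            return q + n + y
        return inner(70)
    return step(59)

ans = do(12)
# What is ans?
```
141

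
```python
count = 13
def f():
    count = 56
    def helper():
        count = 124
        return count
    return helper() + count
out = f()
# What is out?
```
180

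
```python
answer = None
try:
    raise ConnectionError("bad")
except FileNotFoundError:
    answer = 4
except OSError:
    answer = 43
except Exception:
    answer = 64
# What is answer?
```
43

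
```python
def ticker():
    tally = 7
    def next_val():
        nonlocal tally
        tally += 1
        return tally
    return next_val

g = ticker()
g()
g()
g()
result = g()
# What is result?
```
11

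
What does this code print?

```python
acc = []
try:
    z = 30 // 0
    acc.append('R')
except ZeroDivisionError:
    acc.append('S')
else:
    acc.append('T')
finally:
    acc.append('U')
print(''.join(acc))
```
SU

Exception: except runs, else skipped, finally runs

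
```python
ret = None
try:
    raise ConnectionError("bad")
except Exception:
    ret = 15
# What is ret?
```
15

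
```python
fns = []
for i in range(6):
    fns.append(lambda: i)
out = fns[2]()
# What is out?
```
5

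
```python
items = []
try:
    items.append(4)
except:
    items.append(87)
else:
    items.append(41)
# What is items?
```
[4, 41]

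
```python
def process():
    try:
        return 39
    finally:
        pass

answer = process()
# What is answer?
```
39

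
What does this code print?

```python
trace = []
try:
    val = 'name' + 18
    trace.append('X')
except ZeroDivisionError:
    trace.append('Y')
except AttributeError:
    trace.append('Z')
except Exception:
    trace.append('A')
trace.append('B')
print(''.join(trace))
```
AB

TypeError not specifically caught, falls to Exception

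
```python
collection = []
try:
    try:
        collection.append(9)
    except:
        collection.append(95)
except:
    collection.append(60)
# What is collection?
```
[9]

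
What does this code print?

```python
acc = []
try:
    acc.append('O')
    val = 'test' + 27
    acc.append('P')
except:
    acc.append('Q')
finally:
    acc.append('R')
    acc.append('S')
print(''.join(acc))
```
OQRS

Code before exception runs, then except, then all of finally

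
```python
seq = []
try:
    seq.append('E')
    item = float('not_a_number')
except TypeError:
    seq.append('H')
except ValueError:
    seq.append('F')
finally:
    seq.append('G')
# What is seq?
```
['E', 'F', 'G']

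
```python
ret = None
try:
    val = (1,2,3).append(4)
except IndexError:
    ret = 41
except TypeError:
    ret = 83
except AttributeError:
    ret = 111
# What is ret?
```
111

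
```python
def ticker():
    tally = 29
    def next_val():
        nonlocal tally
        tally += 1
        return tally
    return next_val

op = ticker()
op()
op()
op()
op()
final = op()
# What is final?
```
34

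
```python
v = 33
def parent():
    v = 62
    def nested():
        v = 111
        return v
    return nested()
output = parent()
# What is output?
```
111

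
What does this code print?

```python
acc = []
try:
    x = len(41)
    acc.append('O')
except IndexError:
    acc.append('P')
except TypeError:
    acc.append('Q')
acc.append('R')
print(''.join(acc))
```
QR

TypeError is caught by its specific handler, not IndexError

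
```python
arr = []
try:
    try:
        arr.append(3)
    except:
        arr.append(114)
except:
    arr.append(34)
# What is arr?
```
[3]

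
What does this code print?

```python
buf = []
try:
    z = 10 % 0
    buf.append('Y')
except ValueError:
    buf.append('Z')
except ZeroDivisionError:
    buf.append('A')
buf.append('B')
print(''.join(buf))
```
AB

ZeroDivisionError is caught by its specific handler, not ValueError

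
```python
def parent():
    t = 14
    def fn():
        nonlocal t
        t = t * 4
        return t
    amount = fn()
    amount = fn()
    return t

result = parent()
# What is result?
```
224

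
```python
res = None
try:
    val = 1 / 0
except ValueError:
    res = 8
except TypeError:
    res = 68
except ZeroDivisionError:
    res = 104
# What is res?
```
104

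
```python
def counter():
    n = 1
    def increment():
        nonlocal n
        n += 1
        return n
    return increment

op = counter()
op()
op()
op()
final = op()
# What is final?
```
5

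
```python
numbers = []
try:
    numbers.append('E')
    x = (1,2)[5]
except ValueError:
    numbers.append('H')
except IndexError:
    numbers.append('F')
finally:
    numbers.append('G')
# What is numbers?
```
['E', 'F', 'G']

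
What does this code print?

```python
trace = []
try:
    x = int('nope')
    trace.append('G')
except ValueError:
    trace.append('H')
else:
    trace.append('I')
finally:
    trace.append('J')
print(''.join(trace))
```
HJ

Exception: except runs, else skipped, finally runs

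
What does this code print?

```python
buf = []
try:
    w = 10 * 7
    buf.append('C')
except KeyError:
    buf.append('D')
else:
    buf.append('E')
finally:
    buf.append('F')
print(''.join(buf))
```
CEF

else runs before finally when no exception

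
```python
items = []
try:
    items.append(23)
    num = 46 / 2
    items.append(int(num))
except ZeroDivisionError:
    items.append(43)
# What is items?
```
[23, 23]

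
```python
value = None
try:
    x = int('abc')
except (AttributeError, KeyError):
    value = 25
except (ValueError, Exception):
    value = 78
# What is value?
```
78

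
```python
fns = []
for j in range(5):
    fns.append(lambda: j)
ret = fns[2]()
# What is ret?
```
4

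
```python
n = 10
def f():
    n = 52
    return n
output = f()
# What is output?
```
52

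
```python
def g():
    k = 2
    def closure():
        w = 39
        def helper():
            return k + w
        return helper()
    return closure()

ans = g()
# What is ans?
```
41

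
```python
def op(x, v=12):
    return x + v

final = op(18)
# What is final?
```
30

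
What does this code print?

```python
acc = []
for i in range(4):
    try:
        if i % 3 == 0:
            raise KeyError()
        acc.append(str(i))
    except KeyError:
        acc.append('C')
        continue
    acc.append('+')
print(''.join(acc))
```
C1+2+C

continue in except skips rest of loop body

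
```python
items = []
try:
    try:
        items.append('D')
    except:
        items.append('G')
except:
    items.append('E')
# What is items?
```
['D']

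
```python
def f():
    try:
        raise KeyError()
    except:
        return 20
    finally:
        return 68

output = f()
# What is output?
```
68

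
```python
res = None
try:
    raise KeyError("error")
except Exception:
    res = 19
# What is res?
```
19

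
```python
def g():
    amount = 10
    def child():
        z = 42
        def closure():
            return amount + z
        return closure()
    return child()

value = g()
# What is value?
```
52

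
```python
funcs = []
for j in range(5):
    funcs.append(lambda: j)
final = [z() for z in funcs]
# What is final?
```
[4, 4, 4, 4, 4]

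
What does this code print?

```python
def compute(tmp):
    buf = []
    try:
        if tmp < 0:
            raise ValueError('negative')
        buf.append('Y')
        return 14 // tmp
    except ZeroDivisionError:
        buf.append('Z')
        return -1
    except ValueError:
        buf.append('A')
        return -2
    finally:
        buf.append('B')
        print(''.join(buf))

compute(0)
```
YZB

tmp=0 causes ZeroDivisionError, caught, finally prints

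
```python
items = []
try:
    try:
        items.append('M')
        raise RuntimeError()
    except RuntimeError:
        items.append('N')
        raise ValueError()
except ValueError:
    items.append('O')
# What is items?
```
['M', 'N', 'O']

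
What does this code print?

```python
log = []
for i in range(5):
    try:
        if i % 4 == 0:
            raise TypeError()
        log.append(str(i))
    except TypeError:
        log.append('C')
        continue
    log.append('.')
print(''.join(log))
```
C1.2.3.C

continue in except skips rest of loop body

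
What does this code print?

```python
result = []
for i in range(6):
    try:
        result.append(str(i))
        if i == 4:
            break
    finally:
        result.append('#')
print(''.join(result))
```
0#1#2#3#4#

finally runs even when breaking out of loop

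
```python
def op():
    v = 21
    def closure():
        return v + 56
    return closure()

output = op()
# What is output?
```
77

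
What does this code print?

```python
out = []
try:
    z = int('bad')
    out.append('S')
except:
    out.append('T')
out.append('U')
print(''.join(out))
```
TU

Exception raised in try, caught by bare except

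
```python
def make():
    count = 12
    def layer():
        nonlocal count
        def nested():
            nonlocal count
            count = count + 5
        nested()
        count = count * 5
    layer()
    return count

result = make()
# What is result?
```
85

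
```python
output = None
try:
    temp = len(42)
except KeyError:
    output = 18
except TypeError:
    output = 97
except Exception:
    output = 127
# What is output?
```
97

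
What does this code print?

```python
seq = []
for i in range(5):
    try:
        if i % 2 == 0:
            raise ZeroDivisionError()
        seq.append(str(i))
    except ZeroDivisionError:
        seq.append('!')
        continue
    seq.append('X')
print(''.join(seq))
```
!1X!3X!

continue in except skips rest of loop body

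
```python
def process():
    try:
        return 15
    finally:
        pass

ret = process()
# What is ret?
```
15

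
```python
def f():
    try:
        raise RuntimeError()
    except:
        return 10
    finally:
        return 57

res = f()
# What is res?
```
57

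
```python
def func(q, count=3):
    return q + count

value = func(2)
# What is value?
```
5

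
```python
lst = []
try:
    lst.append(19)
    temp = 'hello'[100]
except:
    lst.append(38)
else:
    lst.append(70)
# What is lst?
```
[19, 38]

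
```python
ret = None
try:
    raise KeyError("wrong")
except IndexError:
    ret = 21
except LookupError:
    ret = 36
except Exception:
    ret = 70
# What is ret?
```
36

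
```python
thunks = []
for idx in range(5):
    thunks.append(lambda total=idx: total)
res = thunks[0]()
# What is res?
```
0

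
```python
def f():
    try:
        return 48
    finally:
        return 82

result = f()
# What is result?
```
82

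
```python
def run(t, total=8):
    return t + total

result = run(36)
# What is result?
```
44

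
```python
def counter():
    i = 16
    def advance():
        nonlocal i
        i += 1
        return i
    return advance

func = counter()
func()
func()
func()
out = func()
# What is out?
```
20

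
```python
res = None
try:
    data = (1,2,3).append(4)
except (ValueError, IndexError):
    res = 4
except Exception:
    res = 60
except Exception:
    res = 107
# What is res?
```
60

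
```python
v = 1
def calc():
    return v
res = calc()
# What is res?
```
1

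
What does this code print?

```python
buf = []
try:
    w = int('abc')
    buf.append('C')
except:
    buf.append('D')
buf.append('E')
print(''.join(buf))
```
DE

Exception raised in try, caught by bare except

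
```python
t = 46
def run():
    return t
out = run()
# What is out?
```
46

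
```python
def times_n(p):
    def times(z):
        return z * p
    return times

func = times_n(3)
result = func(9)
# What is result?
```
27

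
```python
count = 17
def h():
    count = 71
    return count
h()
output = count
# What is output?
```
17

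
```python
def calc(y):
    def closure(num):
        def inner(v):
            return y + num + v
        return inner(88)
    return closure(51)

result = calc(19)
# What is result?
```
158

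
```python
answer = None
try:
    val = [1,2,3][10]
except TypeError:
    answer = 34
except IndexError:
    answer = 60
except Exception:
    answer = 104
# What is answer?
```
60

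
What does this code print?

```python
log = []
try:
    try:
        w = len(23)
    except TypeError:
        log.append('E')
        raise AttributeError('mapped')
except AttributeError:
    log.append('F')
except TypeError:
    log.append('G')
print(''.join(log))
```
EF

New AttributeError raised, caught by outer AttributeError handler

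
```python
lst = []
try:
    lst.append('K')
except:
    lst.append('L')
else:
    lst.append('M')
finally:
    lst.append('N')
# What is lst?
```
['K', 'M', 'N']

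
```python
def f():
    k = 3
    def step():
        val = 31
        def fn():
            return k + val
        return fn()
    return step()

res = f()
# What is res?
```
34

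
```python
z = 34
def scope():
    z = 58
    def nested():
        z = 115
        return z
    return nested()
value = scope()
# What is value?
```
115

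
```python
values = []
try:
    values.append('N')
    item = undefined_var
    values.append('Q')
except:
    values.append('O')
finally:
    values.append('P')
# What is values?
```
['N', 'O', 'P']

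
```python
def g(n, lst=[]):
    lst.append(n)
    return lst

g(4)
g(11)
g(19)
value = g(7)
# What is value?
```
[4, 11, 19, 7]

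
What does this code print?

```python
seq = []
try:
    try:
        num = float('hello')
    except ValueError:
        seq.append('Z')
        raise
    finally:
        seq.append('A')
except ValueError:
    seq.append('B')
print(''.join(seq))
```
ZAB

finally runs before re-raised exception propagates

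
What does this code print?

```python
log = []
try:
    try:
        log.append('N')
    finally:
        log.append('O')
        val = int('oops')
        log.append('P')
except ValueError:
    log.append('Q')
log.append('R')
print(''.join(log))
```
NOQR

Exception in inner finally caught by outer except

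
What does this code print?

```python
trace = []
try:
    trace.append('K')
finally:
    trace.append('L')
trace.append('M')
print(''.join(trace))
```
KLM

try/finally without except, no exception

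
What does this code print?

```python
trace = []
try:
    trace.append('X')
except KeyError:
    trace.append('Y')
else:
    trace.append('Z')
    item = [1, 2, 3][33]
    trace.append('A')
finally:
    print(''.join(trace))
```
XZ

Try succeeds, else appends 'Z', IndexError in else is uncaught, finally prints before exception propagates ('A' never appended)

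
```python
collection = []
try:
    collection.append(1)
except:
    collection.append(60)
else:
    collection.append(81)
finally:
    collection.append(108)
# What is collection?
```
[1, 81, 108]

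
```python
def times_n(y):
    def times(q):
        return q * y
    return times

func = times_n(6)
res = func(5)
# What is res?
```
30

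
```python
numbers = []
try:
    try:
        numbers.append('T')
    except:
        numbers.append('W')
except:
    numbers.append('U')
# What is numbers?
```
['T']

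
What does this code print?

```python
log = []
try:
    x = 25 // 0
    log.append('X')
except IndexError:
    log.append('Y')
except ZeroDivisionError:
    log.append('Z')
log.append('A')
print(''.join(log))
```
ZA

ZeroDivisionError is caught by its specific handler, not IndexError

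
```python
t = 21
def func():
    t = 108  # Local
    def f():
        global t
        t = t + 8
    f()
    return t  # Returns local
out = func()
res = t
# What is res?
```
29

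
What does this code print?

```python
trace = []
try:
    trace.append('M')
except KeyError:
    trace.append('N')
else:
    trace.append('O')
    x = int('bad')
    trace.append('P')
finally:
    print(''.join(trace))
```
MO

Try succeeds, else appends 'O', ValueError in else is uncaught, finally prints before exception propagates ('P' never appended)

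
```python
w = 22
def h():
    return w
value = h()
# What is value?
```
22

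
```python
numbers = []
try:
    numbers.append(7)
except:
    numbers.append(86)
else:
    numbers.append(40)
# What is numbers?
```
[7, 40]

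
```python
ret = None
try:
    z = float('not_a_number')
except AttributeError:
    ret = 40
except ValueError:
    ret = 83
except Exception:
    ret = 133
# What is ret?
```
83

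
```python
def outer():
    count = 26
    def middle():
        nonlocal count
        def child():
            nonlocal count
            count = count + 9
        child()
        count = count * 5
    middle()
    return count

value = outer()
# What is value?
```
175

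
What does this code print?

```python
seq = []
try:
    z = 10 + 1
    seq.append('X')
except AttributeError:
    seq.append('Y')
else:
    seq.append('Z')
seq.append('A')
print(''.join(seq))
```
XZA

else block runs when no exception occurs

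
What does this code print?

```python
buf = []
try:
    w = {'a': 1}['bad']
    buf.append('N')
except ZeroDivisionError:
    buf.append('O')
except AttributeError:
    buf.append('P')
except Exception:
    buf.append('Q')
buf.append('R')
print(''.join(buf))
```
QR

KeyError not specifically caught, falls to Exception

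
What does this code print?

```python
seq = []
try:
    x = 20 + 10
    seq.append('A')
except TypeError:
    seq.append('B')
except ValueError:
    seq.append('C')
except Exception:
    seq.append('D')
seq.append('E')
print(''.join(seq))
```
AE

No exception, try block completes normally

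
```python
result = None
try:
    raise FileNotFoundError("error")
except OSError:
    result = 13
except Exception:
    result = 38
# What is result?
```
13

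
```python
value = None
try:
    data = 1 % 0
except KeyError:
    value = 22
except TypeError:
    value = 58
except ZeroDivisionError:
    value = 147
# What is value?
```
147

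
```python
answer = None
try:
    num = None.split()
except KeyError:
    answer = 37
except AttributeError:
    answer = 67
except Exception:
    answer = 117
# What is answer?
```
67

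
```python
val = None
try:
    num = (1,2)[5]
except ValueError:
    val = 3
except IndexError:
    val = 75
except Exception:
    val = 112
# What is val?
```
75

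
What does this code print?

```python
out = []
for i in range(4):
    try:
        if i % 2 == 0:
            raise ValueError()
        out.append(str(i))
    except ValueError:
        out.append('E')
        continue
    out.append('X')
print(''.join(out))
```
E1XE3X

continue in except skips rest of loop body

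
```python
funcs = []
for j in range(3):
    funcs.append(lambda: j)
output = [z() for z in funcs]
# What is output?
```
[2, 2, 2]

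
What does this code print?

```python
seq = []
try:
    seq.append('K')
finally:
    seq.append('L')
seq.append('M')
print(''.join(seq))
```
KLM

try/finally without except, no exception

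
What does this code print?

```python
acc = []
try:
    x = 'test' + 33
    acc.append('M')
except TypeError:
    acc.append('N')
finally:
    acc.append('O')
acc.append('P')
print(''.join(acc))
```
NOP

finally always runs, even after exception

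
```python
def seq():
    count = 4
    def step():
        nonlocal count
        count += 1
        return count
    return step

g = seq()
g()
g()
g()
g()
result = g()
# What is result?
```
9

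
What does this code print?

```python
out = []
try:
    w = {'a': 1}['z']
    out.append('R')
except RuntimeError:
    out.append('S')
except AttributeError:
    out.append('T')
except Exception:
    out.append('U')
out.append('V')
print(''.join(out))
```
UV

KeyError not specifically caught, falls to Exception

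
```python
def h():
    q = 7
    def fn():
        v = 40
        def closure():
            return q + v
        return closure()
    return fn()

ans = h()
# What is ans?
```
47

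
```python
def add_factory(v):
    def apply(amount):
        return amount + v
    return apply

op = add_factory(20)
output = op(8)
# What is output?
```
28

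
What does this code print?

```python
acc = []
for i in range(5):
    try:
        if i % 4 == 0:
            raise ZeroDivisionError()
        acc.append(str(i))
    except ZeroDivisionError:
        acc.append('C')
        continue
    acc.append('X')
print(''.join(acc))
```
C1X2X3XC

continue in except skips rest of loop body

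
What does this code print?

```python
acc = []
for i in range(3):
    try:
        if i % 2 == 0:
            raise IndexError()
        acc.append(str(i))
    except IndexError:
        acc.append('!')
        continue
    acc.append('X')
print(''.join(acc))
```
!1X!

continue in except skips rest of loop body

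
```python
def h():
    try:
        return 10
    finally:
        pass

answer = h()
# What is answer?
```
10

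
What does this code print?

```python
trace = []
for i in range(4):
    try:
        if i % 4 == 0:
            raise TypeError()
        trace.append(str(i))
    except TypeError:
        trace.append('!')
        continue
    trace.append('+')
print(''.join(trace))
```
!1+2+3+

continue in except skips rest of loop body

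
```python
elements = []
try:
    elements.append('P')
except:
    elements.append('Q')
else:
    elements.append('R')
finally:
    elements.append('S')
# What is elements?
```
['P', 'R', 'S']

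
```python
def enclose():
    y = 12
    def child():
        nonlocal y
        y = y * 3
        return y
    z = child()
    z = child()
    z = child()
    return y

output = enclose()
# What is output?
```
324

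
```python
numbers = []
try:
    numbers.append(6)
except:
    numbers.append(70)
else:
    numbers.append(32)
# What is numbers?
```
[6, 32]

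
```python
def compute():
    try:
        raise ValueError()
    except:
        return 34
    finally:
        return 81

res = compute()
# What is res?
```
81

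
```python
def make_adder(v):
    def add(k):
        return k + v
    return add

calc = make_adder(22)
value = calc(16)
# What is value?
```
38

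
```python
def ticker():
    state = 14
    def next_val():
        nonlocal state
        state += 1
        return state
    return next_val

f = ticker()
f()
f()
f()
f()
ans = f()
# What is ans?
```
19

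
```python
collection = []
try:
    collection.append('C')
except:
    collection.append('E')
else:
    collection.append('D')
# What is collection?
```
['C', 'D']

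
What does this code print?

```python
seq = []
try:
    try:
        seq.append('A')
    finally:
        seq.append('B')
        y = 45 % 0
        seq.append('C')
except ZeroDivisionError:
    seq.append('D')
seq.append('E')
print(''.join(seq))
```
ABDE

Exception in inner finally caught by outer except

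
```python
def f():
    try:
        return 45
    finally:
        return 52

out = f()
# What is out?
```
52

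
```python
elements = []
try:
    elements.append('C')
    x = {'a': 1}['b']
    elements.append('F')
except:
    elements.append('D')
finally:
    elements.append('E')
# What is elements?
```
['C', 'D', 'E']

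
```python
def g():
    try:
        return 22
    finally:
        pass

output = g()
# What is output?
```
22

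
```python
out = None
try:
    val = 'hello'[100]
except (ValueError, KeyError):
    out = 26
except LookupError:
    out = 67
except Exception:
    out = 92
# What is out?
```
67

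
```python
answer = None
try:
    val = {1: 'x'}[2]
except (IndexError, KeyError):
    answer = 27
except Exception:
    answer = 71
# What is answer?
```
27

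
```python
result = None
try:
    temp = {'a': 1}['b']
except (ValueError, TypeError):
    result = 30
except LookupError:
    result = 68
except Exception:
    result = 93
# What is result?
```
68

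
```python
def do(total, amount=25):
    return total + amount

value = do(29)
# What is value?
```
54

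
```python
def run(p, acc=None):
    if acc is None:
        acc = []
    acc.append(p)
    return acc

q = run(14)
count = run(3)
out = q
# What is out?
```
[14]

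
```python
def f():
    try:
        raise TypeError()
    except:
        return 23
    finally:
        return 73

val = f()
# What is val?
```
73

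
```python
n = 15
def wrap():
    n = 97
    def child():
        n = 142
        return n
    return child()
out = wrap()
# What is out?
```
142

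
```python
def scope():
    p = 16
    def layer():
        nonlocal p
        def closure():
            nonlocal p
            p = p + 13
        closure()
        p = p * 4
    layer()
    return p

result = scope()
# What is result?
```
116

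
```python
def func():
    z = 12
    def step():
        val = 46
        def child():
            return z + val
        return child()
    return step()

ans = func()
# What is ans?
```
58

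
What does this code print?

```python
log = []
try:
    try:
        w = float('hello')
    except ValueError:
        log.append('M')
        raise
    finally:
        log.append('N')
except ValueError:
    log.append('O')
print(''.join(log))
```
MNO

finally runs before re-raised exception propagates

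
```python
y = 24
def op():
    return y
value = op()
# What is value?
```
24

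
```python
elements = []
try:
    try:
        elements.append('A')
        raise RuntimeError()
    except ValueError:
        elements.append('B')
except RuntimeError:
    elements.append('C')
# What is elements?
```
['A', 'C']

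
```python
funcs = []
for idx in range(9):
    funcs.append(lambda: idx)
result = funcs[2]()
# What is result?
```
8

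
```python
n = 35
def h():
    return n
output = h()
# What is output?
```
35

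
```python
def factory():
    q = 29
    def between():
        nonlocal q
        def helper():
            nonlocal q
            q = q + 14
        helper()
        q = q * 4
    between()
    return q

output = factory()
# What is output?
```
172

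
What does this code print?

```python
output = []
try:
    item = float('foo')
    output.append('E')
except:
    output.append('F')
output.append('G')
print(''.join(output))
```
FG

Exception raised in try, caught by bare except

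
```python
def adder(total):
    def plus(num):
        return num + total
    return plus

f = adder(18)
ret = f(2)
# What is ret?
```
20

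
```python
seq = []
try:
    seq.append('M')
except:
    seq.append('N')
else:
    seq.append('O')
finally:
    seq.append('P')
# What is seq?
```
['M', 'O', 'P']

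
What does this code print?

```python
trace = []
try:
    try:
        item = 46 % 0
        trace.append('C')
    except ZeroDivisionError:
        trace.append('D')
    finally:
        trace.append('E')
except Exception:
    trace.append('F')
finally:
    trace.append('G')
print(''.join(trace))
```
DEG

Both finally blocks run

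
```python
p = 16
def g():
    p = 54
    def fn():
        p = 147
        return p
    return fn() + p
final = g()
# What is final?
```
201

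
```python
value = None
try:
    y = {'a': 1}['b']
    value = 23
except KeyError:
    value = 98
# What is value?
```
98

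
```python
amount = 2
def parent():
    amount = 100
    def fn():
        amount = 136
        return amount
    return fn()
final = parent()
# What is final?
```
136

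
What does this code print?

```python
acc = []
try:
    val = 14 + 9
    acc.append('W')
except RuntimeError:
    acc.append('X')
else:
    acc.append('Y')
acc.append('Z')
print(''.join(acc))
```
WYZ

else block runs when no exception occurs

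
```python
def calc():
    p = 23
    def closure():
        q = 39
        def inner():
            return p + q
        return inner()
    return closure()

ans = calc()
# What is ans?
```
62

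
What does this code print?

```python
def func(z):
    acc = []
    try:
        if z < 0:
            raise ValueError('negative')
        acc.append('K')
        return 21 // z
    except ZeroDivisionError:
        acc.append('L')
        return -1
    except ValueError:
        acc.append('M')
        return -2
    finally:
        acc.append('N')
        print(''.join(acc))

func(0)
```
KLN

z=0 causes ZeroDivisionError, caught, finally prints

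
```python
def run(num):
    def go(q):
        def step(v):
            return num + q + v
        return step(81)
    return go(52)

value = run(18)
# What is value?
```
151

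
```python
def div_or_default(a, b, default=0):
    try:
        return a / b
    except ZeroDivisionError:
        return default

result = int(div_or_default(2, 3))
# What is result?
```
0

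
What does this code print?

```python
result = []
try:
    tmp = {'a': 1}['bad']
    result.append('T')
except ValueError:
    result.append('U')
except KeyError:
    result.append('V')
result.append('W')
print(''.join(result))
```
VW

KeyError is caught by its specific handler, not ValueError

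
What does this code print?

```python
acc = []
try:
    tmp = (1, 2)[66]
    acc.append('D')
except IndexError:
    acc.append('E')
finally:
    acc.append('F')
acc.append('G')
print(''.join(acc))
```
EFG

finally always runs, even after exception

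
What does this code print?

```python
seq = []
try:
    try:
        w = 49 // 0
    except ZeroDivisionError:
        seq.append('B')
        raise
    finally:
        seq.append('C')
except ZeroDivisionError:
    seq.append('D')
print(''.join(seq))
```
BCD

finally runs before re-raised exception propagates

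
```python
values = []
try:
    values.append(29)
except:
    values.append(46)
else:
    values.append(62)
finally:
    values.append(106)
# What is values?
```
[29, 62, 106]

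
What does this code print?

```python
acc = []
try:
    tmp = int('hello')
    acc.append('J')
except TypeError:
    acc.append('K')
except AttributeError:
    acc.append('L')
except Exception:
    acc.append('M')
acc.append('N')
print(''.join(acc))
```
MN

ValueError not specifically caught, falls to Exception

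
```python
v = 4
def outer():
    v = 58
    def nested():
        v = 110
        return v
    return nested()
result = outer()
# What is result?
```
110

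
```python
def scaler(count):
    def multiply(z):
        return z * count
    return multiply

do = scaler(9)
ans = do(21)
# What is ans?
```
189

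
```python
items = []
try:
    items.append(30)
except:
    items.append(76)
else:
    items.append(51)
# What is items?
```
[30, 51]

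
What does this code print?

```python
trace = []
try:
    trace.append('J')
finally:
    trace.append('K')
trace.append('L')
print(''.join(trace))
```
JKL

try/finally without except, no exception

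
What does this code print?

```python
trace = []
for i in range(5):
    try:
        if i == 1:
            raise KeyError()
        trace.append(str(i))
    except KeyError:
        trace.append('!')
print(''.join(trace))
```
0!234

Exception on i=1 caught, loop continues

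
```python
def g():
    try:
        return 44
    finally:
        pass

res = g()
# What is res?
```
44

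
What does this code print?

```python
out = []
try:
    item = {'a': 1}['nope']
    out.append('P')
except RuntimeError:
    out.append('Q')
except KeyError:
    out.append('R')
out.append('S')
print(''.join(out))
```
RS

KeyError is caught by its specific handler, not RuntimeError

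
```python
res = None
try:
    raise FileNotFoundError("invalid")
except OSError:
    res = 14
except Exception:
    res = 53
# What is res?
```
14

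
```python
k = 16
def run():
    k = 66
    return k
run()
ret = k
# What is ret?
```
16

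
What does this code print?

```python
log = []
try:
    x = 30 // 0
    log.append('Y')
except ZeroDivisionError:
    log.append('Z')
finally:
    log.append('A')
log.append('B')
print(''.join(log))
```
ZAB

finally always runs, even after exception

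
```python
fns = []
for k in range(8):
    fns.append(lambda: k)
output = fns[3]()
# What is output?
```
7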